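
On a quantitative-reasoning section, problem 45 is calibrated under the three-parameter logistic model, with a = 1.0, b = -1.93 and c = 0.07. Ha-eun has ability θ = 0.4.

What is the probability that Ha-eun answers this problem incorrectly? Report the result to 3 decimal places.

P(θ) = c + (1 − c) · 1 / (1 + exp(−a(θ − b)))
Exponent: 1.0 × (0.4 − (-1.93)) = 2.3300
1/(1 + e^{-2.3300}) = 0.9113
P = 0.07 + 0.93 × 0.9113 = 0.9175
P(incorrect) = 1 − 0.9175 = 0.0825

0.082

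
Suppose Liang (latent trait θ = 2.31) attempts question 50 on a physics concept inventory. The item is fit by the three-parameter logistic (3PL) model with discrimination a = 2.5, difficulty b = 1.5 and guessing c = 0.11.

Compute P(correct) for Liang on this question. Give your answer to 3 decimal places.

P(θ) = c + (1 − c) · 1 / (1 + exp(−a(θ − b)))
Exponent: 2.5 × (2.31 − 1.5) = 2.0250
1/(1 + e^{-2.0250}) = 0.8834
P = 0.11 + 0.89 × 0.8834 = 0.8962

0.896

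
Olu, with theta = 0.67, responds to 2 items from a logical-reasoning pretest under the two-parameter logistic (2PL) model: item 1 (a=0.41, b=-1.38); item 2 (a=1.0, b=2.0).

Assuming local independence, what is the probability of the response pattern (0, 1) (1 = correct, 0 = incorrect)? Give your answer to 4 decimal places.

0.0630

P(theta) = 1 / (1 + exp(−a(theta − b)))
P_1 = 1/(1+e^{-0.8405}) = 0.6986
P_2 = 1/(1+e^{1.3300}) = 0.2092
L = (1−P_1) × P_2 = 0.3014 × 0.2092 = 0.06305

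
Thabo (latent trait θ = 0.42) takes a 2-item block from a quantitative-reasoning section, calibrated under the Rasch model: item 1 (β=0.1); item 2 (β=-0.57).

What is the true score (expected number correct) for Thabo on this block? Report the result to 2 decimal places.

P(θ) = 1 / (1 + exp(−(θ − β)))
P_1 = 1/(1+e^{-0.3200}) = 0.5793
P_2 = 1/(1+e^{-0.9900}) = 0.7291
E[score] = 0.5793 + 0.7291 = 1.3084

1.31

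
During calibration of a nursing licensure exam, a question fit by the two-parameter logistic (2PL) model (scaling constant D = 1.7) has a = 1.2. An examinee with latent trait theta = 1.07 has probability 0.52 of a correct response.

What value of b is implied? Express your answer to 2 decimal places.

P(theta) = 1 / (1 + exp(−D·a(theta − b)))
logit(0.52) = ln(0.52/0.48) = 0.0800
b = theta − logit/(1.7·a) = 1.07 − 0.0800/2.0400 = 1.0308

1.03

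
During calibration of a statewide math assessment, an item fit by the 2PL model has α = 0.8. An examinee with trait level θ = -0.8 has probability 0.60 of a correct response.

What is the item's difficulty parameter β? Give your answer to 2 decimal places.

P(θ) = 1 / (1 + exp(−α(θ − β)))
logit(0.60) = ln(0.60/0.40) = 0.4055
β = θ − logit/(α) = -0.8 − 0.4055/0.8000 = -1.3068

-1.31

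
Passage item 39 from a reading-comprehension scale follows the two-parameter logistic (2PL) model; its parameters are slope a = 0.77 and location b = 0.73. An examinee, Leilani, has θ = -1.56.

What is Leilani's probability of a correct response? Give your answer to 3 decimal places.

P(θ) = 1 / (1 + exp(−a(θ − b)))
Exponent: 0.77 × (-1.56 − 0.73) = -1.7633
1/(1 + e^{1.7633}) = 0.1464

0.146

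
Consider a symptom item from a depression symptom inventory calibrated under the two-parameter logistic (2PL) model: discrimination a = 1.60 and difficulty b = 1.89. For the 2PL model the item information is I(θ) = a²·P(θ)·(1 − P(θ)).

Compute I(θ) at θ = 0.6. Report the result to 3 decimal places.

0.256

P = 1/(1+e^{2.0640}) = 0.1126
P(1−P) = 0.1126 × 0.8874 = 0.1000
I = a² × P(1−P) = 1.60² × 0.1000 = 0.25589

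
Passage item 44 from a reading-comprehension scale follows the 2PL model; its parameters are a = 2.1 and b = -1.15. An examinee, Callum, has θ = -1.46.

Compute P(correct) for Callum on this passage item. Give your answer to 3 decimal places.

0.343

P(θ) = 1 / (1 + exp(−a(θ − b)))
Exponent: 2.1 × (-1.46 − (-1.15)) = -0.6510
1/(1 + e^{0.6510}) = 0.3428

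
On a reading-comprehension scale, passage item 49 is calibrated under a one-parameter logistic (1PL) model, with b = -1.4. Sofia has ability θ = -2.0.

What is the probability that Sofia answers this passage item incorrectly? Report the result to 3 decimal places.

0.646

P(θ) = 1 / (1 + exp(−(θ − b)))
Exponent: (-2.0 − (-1.4)) = -0.6000
1/(1 + e^{0.6000}) = 0.3543
P = 0.3543
P(incorrect) = 1 − 0.3543 = 0.6457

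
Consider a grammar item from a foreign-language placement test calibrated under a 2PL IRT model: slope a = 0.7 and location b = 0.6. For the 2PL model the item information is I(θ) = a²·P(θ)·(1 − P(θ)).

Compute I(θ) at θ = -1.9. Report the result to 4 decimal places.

0.0618

P = 1/(1+e^{1.7500}) = 0.1480
P(1−P) = 0.1480 × 0.8520 = 0.1261
I = a² × P(1−P) = 0.7² × 0.1261 = 0.06180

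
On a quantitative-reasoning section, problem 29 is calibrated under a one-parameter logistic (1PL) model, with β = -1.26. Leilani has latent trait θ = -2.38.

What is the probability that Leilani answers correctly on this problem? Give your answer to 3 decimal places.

P(θ) = 1 / (1 + exp(−(θ − β)))
Exponent: (-2.38 − (-1.26)) = -1.1200
1/(1 + e^{1.1200}) = 0.2460
P = 0.2460

0.246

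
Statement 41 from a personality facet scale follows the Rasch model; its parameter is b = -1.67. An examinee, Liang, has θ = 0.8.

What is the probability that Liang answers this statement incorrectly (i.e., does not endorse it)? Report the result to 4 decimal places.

0.0780

P(θ) = 1 / (1 + exp(−(θ − b)))
Exponent: (0.8 − (-1.67)) = 2.4700
1/(1 + e^{-2.4700}) = 0.9220
P = 0.9220
P(incorrect) = 1 − 0.9220 = 0.0780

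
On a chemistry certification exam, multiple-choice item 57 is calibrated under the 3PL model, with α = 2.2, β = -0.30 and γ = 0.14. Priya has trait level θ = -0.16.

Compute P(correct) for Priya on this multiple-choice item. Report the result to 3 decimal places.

0.636

P(θ) = γ + (1 − γ) · 1 / (1 + exp(−α(θ − β)))
Exponent: 2.2 × (-0.16 − (-0.30)) = 0.3080
1/(1 + e^{-0.3080}) = 0.5764
P = 0.14 + 0.86 × 0.5764 = 0.6357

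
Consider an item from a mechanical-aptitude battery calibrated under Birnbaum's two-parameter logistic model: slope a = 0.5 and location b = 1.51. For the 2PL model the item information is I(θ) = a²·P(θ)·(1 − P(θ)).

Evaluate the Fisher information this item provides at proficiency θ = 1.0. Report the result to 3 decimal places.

P = 1/(1+e^{0.2550}) = 0.4366
P(1−P) = 0.4366 × 0.5634 = 0.2460
I = a² × P(1−P) = 0.5² × 0.2460 = 0.06149

0.061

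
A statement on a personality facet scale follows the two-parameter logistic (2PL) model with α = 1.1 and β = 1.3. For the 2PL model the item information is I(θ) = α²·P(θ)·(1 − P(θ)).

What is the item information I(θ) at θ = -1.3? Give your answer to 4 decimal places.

P = 1/(1+e^{2.8600}) = 0.0542
P(1−P) = 0.0542 × 0.9458 = 0.0512
I = α² × P(1−P) = 1.1² × 0.0512 = 0.06199

0.0620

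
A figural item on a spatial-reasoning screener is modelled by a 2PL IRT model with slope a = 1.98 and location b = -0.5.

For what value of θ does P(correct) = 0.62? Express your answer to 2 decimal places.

-0.25

P(θ) = 1 / (1 + exp(−a(θ − b)))
logit = ln(0.6200/0.3800) = 0.4895
θ = b + logit/(a) = -0.5 + 0.4895/1.9800 = -0.2528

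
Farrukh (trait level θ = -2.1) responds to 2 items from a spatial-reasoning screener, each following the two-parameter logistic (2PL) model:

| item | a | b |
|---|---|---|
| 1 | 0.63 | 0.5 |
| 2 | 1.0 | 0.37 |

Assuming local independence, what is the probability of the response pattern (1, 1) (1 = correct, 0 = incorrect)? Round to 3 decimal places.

0.013

P(θ) = 1 / (1 + exp(−a(θ − b)))
P_1 = 1/(1+e^{1.6380}) = 0.1627
P_2 = 1/(1+e^{2.4700}) = 0.0780
L = P_1 × P_2 = 0.1627 × 0.0780 = 0.01269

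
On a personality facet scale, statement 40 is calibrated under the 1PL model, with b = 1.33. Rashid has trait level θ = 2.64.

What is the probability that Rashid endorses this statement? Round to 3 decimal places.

0.788

P(θ) = 1 / (1 + exp(−(θ − b)))
Exponent: (2.64 − 1.33) = 1.3100
1/(1 + e^{-1.3100}) = 0.7875
P = 0.7875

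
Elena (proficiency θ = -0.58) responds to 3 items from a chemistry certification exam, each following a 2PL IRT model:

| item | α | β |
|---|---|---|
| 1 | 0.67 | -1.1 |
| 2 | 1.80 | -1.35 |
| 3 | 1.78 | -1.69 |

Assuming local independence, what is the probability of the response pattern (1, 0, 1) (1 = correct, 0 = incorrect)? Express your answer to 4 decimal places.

0.1030

P(θ) = 1 / (1 + exp(−α(θ − β)))
P_1 = 1/(1+e^{-0.3484}) = 0.5862
P_2 = 1/(1+e^{-1.3860}) = 0.8000
P_3 = 1/(1+e^{-1.9758}) = 0.8782
L = P_1 × (1−P_2) × P_3 = 0.5862 × 0.2000 × 0.8782 = 0.10299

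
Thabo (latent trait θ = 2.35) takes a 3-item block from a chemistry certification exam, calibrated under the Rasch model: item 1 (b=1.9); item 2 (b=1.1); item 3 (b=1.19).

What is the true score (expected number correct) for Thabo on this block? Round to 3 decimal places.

2.149

P(θ) = 1 / (1 + exp(−(θ − b)))
P_1 = 1/(1+e^{-0.4500}) = 0.6106
P_2 = 1/(1+e^{-1.2500}) = 0.7773
P_3 = 1/(1+e^{-1.1600}) = 0.7613
E[score] = 0.6106 + 0.7773 + 0.7613 = 2.1493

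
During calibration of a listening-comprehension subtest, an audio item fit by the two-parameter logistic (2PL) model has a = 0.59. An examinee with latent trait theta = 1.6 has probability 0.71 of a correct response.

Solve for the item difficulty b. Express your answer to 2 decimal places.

P(theta) = 1 / (1 + exp(−a(theta − b)))
logit(0.71) = ln(0.71/0.29) = 0.8954
b = theta − logit/(a) = 1.6 − 0.8954/0.5900 = 0.0824

0.08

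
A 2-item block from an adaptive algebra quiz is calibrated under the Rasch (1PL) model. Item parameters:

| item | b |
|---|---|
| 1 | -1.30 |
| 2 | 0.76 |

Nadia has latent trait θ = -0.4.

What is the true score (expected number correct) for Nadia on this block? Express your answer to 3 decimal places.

0.950

P(θ) = 1 / (1 + exp(−(θ − b)))
P_1 = 1/(1+e^{-0.9000}) = 0.7109
P_2 = 1/(1+e^{1.1600}) = 0.2387
E[score] = 0.7109 + 0.2387 = 0.9496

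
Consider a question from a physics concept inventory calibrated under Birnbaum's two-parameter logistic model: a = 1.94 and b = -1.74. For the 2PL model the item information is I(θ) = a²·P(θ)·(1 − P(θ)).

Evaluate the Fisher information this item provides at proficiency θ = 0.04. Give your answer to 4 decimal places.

P = 1/(1+e^{-3.4532}) = 0.9693
P(1−P) = 0.9693 × 0.0307 = 0.0297
I = a² × P(1−P) = 1.94² × 0.0297 = 0.11190

0.1119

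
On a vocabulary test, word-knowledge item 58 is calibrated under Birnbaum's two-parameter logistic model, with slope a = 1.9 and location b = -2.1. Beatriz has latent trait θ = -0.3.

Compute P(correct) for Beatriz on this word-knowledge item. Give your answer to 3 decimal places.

P(θ) = 1 / (1 + exp(−a(θ − b)))
Exponent: 1.9 × (-0.3 − (-2.1)) = 3.4200
1/(1 + e^{-3.4200}) = 0.9683

0.968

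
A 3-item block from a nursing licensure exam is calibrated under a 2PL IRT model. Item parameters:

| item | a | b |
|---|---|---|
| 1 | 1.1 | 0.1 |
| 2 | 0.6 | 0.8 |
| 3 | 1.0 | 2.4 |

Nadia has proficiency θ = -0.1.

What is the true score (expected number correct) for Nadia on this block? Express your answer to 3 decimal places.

P(θ) = 1 / (1 + exp(−a(θ − b)))
P_1 = 1/(1+e^{0.2200}) = 0.4452
P_2 = 1/(1+e^{0.5400}) = 0.3682
P_3 = 1/(1+e^{2.5000}) = 0.0759
E[score] = 0.4452 + 0.3682 + 0.0759 = 0.8893

0.889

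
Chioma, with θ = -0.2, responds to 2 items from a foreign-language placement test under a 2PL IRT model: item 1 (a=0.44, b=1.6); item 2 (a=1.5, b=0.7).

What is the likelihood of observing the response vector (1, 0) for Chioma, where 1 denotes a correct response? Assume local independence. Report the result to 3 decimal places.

0.248

P(θ) = 1 / (1 + exp(−a(θ − b)))
P_1 = 1/(1+e^{0.7920}) = 0.3117
P_2 = 1/(1+e^{1.3500}) = 0.2059
L = P_1 × (1−P_2) = 0.3117 × 0.7941 = 0.24756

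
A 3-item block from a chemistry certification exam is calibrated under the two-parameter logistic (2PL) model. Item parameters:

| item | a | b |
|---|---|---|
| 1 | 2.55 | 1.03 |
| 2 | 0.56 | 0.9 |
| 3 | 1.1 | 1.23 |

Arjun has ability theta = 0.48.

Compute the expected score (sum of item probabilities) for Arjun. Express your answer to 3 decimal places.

0.944

P(theta) = 1 / (1 + exp(−a(theta − b)))
P_1 = 1/(1+e^{1.4025}) = 0.1974
P_2 = 1/(1+e^{0.2352}) = 0.4415
P_3 = 1/(1+e^{0.8250}) = 0.3047
E[score] = 0.1974 + 0.4415 + 0.3047 = 0.9436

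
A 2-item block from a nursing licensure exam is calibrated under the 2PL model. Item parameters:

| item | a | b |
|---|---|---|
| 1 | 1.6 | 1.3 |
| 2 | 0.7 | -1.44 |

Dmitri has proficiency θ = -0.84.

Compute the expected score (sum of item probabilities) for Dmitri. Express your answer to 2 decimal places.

0.64

P(θ) = 1 / (1 + exp(−a(θ − b)))
P_1 = 1/(1+e^{3.4240}) = 0.0316
P_2 = 1/(1+e^{-0.4200}) = 0.6035
E[score] = 0.0316 + 0.6035 = 0.6350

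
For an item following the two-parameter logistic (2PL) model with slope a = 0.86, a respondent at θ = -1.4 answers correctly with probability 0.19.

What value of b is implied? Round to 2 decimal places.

P(θ) = 1 / (1 + exp(−a(θ − b)))
logit(0.19) = ln(0.19/0.81) = -1.4500
b = θ − logit/(a) = -1.4 − (-1.4500)/0.8600 = 0.2861

0.29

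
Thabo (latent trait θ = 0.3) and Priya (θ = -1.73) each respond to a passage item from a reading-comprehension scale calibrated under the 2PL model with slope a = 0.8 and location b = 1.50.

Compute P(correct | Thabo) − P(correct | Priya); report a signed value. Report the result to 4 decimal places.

0.2067

P(θ) = 1 / (1 + exp(−a(θ − b)))
P(Thabo) = 0.2769  [exponent -0.9600]
P(Priya) = 0.0702  [exponent -2.5840]
Difference = 0.2769 − 0.0702 = 0.2067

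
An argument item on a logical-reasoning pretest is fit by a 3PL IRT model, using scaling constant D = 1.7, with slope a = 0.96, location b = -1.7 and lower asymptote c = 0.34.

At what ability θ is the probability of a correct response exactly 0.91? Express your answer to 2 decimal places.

P(θ) = c + (1 − c) · 1 / (1 + exp(−D·a(θ − b)))
Remove guessing floor: (0.91 − 0.34)/(1 − 0.34) = 0.8636
logit = ln(0.8636/0.1364) = 1.8458
θ = b + logit/(1.7·a) = -1.7 + 1.8458/1.6320 = -0.5690

-0.57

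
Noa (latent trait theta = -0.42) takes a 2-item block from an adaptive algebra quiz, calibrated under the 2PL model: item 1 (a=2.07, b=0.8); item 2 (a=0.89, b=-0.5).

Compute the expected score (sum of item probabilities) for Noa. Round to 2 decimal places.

0.59

P(theta) = 1 / (1 + exp(−a(theta − b)))
P_1 = 1/(1+e^{2.5254}) = 0.0741
P_2 = 1/(1+e^{-0.0712}) = 0.5178
E[score] = 0.0741 + 0.5178 = 0.5919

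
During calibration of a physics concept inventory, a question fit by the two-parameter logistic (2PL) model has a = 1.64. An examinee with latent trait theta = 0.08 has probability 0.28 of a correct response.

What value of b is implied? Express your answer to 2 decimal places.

P(theta) = 1 / (1 + exp(−a(theta − b)))
logit(0.28) = ln(0.28/0.72) = -0.9445
b = theta − logit/(a) = 0.08 − (-0.9445)/1.6400 = 0.6559

0.66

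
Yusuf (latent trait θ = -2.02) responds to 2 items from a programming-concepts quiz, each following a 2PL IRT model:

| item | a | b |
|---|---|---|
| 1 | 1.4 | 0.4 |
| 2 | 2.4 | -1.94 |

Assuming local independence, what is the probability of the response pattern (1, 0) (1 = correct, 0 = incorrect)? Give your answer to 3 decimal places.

P(θ) = 1 / (1 + exp(−a(θ − b)))
P_1 = 1/(1+e^{3.3880}) = 0.0327
P_2 = 1/(1+e^{0.1920}) = 0.4521
L = P_1 × (1−P_2) = 0.0327 × 0.5479 = 0.01790

0.018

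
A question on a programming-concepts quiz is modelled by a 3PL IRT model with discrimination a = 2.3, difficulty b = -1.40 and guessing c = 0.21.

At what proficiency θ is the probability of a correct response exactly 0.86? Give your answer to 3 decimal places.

P(θ) = c + (1 − c) · 1 / (1 + exp(−a(θ − b)))
Remove guessing floor: (0.86 − 0.21)/(1 − 0.21) = 0.8228
logit = ln(0.8228/0.1772) = 1.5353
θ = b + logit/(a) = -1.40 + 1.5353/2.3000 = -0.7325

-0.732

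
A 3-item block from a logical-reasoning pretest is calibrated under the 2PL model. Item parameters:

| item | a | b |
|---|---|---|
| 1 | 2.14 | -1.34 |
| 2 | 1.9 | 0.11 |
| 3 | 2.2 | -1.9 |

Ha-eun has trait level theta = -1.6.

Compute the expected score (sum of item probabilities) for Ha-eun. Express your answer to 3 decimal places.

P(theta) = 1 / (1 + exp(−a(theta − b)))
P_1 = 1/(1+e^{0.5564}) = 0.3644
P_2 = 1/(1+e^{3.2490}) = 0.0374
P_3 = 1/(1+e^{-0.6600}) = 0.6593
E[score] = 0.3644 + 0.0374 + 0.6593 = 1.0610

1.061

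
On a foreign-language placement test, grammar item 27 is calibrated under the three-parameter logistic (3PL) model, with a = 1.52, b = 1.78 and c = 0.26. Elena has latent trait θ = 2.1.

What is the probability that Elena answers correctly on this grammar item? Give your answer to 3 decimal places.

P(θ) = c + (1 − c) · 1 / (1 + exp(−a(θ − b)))
Exponent: 1.52 × (2.1 − 1.78) = 0.4864
1/(1 + e^{-0.4864}) = 0.6193
P = 0.26 + 0.74 × 0.6193 = 0.7183

0.718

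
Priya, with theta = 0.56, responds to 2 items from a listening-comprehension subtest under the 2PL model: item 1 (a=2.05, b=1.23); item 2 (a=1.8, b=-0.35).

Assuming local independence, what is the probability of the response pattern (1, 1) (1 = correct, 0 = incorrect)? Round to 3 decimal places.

P(theta) = 1 / (1 + exp(−a(theta − b)))
P_1 = 1/(1+e^{1.3735}) = 0.2021
P_2 = 1/(1+e^{-1.6380}) = 0.8373
L = P_1 × P_2 = 0.2021 × 0.8373 = 0.16917

0.169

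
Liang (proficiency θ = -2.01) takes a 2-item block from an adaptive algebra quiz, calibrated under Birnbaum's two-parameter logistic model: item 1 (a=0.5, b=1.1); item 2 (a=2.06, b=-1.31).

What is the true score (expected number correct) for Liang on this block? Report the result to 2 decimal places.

0.37

P(θ) = 1 / (1 + exp(−a(θ − b)))
P_1 = 1/(1+e^{1.5550}) = 0.1744
P_2 = 1/(1+e^{1.4420}) = 0.1912
E[score] = 0.1744 + 0.1912 = 0.3656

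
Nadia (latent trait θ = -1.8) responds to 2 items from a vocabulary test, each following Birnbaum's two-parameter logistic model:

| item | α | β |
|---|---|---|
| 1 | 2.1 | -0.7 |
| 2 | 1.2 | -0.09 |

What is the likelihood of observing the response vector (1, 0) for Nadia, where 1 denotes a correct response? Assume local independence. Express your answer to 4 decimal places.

0.0800

P(θ) = 1 / (1 + exp(−α(θ − β)))
P_1 = 1/(1+e^{2.3100}) = 0.0903
P_2 = 1/(1+e^{2.0520}) = 0.1139
L = P_1 × (1−P_2) = 0.0903 × 0.8861 = 0.08002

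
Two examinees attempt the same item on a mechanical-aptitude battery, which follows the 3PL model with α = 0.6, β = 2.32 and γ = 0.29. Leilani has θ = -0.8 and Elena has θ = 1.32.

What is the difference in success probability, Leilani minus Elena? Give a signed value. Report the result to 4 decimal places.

-0.1569

P(θ) = γ + (1 − γ) · 1 / (1 + exp(−α(θ − β)))
P(Leilani) = 0.3847  [exponent -1.8720]
P(Elena) = 0.5416  [exponent -0.6000]
Difference = 0.3847 − 0.5416 = -0.1569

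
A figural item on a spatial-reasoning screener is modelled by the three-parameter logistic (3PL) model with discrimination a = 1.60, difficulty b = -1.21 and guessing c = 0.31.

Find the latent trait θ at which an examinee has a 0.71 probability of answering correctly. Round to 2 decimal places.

P(θ) = c + (1 − c) · 1 / (1 + exp(−a(θ − b)))
Remove guessing floor: (0.71 − 0.31)/(1 − 0.31) = 0.5797
logit = ln(0.5797/0.4203) = 0.3216
θ = b + logit/(a) = -1.21 + 0.3216/1.6000 = -1.0090

-1.01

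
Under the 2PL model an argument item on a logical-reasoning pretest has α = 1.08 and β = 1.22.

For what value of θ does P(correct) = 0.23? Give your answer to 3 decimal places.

0.101

P(θ) = 1 / (1 + exp(−α(θ − β)))
logit = ln(0.2300/0.7700) = -1.2083
θ = β + logit/(α) = 1.22 + (-1.2083)/1.0800 = 0.1012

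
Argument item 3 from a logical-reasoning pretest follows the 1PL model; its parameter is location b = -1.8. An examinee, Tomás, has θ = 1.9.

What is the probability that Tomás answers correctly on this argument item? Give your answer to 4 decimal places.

0.9759

P(θ) = 1 / (1 + exp(−(θ − b)))
Exponent: (1.9 − (-1.8)) = 3.7000
1/(1 + e^{-3.7000}) = 0.9759
P = 0.9759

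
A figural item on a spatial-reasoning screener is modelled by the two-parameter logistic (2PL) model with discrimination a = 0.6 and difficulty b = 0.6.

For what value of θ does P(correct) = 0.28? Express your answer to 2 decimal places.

-0.97

P(θ) = 1 / (1 + exp(−a(θ − b)))
logit = ln(0.2800/0.7200) = -0.9445
θ = b + logit/(a) = 0.6 + (-0.9445)/0.6000 = -0.9741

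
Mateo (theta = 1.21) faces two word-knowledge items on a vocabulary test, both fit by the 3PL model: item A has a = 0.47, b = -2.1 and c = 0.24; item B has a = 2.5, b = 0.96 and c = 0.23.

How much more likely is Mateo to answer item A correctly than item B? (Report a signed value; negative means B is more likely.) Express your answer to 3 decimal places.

P(theta) = c + (1 − c) · 1 / (1 + exp(−a(theta − b)))
P_A = 0.8676
P_B = 0.7315
P_A − P_B = 0.1360

0.136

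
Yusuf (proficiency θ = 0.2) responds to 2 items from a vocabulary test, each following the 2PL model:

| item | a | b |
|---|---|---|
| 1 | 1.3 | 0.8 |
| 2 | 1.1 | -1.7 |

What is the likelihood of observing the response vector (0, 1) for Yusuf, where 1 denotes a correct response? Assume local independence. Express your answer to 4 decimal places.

P(θ) = 1 / (1 + exp(−a(θ − b)))
P_1 = 1/(1+e^{0.7800}) = 0.3143
P_2 = 1/(1+e^{-2.0900}) = 0.8899
L = (1−P_1) × P_2 = 0.6857 × 0.8899 = 0.61021

0.6102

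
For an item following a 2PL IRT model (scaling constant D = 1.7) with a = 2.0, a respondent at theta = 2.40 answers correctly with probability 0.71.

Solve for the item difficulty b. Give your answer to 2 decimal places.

2.14

P(theta) = 1 / (1 + exp(−D·a(theta − b)))
logit(0.71) = ln(0.71/0.29) = 0.8954
b = theta − logit/(1.7·a) = 2.40 − 0.8954/3.4000 = 2.1367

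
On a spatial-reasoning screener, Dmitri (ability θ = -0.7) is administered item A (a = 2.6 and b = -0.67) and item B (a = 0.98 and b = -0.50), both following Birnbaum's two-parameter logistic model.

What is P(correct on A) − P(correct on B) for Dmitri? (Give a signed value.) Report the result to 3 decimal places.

P(θ) = 1 / (1 + exp(−a(θ − b)))
P_A = 0.4805
P_B = 0.4512
P_A − P_B = 0.0294

0.029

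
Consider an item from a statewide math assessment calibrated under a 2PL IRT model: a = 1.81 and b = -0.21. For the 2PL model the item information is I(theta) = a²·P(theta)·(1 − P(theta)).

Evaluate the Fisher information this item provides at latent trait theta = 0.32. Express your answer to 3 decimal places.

0.656

P = 1/(1+e^{-0.9593}) = 0.7230
P(1−P) = 0.7230 × 0.2770 = 0.2003
I = a² × P(1−P) = 1.81² × 0.2003 = 0.65613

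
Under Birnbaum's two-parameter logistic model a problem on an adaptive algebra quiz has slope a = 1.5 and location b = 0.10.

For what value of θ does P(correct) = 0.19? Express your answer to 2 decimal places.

P(θ) = 1 / (1 + exp(−a(θ − b)))
logit = ln(0.1900/0.8100) = -1.4500
θ = b + logit/(a) = 0.10 + (-1.4500)/1.5000 = -0.8667

-0.87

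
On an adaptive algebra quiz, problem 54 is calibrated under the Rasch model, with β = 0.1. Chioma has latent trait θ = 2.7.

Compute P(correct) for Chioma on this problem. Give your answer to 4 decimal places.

P(θ) = 1 / (1 + exp(−(θ − β)))
Exponent: (2.7 − 0.1) = 2.6000
1/(1 + e^{-2.6000}) = 0.9309
P = 0.9309

0.9309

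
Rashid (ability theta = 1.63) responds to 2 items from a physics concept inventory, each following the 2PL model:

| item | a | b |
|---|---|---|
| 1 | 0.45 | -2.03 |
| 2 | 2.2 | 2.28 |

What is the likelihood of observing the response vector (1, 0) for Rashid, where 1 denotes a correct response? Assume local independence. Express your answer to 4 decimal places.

0.6766

P(theta) = 1 / (1 + exp(−a(theta − b)))
P_1 = 1/(1+e^{-1.6470}) = 0.8385
P_2 = 1/(1+e^{1.4300}) = 0.1931
L = P_1 × (1−P_2) = 0.8385 × 0.8069 = 0.67657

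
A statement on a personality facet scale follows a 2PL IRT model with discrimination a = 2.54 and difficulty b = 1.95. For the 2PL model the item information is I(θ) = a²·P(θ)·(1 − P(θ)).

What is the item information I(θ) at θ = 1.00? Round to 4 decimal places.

0.4867

P = 1/(1+e^{2.4130}) = 0.0822
P(1−P) = 0.0822 × 0.9178 = 0.0754
I = a² × P(1−P) = 2.54² × 0.0754 = 0.48666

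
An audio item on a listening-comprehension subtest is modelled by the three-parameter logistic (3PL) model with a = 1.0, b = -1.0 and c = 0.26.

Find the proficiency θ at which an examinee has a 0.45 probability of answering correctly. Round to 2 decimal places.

-2.06

P(θ) = c + (1 − c) · 1 / (1 + exp(−a(θ − b)))
Remove guessing floor: (0.45 − 0.26)/(1 − 0.26) = 0.2568
logit = ln(0.2568/0.7432) = -1.0629
θ = b + logit/(a) = -1.0 + (-1.0629)/1.0000 = -2.0629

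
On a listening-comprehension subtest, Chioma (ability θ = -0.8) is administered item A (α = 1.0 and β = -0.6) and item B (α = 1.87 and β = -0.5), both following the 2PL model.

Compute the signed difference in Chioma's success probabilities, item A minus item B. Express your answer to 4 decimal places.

P(θ) = 1 / (1 + exp(−α(θ − β)))
P_A = 0.4502
P_B = 0.3633
P_A − P_B = 0.0868

0.0868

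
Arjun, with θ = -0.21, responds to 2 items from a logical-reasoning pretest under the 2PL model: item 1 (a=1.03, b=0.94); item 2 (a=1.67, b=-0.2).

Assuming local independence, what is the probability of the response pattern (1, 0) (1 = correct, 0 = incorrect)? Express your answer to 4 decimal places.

0.1181

P(θ) = 1 / (1 + exp(−a(θ − b)))
P_1 = 1/(1+e^{1.1845}) = 0.2342
P_2 = 1/(1+e^{0.0167}) = 0.4958
L = P_1 × (1−P_2) = 0.2342 × 0.5042 = 0.11810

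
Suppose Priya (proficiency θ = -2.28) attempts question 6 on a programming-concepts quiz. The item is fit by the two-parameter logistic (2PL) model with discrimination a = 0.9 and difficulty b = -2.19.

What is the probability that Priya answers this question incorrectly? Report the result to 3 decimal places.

0.520

P(θ) = 1 / (1 + exp(−a(θ − b)))
Exponent: 0.9 × (-2.28 − (-2.19)) = -0.0810
1/(1 + e^{0.0810}) = 0.4798
P(incorrect) = 1 − 0.4798 = 0.5202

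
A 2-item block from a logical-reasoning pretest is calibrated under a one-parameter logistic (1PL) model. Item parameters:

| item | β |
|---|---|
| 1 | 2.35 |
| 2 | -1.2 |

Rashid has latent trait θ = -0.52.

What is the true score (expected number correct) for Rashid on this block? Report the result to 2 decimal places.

P(θ) = 1 / (1 + exp(−(θ − β)))
P_1 = 1/(1+e^{2.8700}) = 0.0537
P_2 = 1/(1+e^{-0.6800}) = 0.6637
E[score] = 0.0537 + 0.6637 = 0.7174

0.72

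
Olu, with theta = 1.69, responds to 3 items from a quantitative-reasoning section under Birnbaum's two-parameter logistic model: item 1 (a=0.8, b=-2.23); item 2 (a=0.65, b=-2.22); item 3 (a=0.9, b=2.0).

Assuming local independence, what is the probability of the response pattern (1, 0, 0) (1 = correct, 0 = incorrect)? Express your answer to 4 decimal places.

0.0398

P(theta) = 1 / (1 + exp(−a(theta − b)))
P_1 = 1/(1+e^{-3.1360}) = 0.9584
P_2 = 1/(1+e^{-2.5415}) = 0.9270
P_3 = 1/(1+e^{0.2790}) = 0.4307
L = P_1 × (1−P_2) × (1−P_3) = 0.9584 × 0.0730 × 0.5693 = 0.03983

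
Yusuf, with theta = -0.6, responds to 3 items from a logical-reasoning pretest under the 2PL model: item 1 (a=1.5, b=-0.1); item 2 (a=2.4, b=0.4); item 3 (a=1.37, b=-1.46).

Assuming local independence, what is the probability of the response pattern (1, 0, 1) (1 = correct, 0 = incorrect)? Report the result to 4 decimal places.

0.2249

P(theta) = 1 / (1 + exp(−a(theta − b)))
P_1 = 1/(1+e^{0.7500}) = 0.3208
P_2 = 1/(1+e^{2.4000}) = 0.0832
P_3 = 1/(1+e^{-1.1782}) = 0.7646
L = P_1 × (1−P_2) × P_3 = 0.3208 × 0.9168 × 0.7646 = 0.22490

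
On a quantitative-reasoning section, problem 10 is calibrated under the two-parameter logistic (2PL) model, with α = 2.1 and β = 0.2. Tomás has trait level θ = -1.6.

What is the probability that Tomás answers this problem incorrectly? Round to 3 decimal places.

0.978

P(θ) = 1 / (1 + exp(−α(θ − β)))
Exponent: 2.1 × (-1.6 − 0.2) = -3.7800
1/(1 + e^{3.7800}) = 0.0223
P(incorrect) = 1 − 0.0223 = 0.9777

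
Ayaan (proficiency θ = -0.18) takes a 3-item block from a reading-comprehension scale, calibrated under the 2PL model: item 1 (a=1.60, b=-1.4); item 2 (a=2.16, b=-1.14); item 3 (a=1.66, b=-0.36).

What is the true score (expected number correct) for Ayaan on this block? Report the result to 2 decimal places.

2.34

P(θ) = 1 / (1 + exp(−a(θ − b)))
P_1 = 1/(1+e^{-1.9520}) = 0.8757
P_2 = 1/(1+e^{-2.0736}) = 0.8883
P_3 = 1/(1+e^{-0.2988}) = 0.5741
E[score] = 0.8757 + 0.8883 + 0.5741 = 2.3381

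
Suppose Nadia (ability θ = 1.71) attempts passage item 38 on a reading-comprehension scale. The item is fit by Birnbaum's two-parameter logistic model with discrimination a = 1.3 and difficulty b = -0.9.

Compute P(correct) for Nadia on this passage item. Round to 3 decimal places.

P(θ) = 1 / (1 + exp(−a(θ − b)))
Exponent: 1.3 × (1.71 − (-0.9)) = 3.3930
1/(1 + e^{-3.3930}) = 0.9675

0.967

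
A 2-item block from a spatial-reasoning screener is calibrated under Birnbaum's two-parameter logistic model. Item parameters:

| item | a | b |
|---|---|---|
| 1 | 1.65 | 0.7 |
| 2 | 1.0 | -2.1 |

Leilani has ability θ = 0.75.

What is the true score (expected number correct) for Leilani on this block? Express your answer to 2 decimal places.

1.47

P(θ) = 1 / (1 + exp(−a(θ − b)))
P_1 = 1/(1+e^{-0.0825}) = 0.5206
P_2 = 1/(1+e^{-2.8500}) = 0.9453
E[score] = 0.5206 + 0.9453 = 1.4659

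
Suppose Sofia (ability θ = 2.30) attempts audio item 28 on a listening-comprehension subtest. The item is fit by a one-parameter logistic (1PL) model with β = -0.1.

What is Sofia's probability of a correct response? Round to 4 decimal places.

0.9168

P(θ) = 1 / (1 + exp(−(θ − β)))
Exponent: (2.30 − (-0.1)) = 2.4000
1/(1 + e^{-2.4000}) = 0.9168
P = 0.9168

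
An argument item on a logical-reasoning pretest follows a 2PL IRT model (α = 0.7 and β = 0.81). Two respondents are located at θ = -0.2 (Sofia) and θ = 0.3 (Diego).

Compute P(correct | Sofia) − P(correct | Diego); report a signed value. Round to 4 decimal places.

-0.0814

P(θ) = 1 / (1 + exp(−α(θ − β)))
P(Sofia) = 0.3303  [exponent -0.7070]
P(Diego) = 0.4117  [exponent -0.3570]
Difference = 0.3303 − 0.4117 = -0.0814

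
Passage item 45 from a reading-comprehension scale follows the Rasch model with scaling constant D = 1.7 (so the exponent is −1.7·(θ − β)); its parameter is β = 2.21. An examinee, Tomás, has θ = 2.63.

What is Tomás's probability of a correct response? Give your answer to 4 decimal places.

P(θ) = 1 / (1 + exp(−D·(θ − β)))
Exponent: 1.7 × (2.63 − 2.21) = 0.7140
1/(1 + e^{-0.7140}) = 0.6713
P = 0.6713

0.6713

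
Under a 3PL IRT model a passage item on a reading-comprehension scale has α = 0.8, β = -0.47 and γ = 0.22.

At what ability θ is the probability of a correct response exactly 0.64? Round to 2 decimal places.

P(θ) = γ + (1 − γ) · 1 / (1 + exp(−α(θ − β)))
Remove guessing floor: (0.64 − 0.22)/(1 − 0.22) = 0.5385
logit = ln(0.5385/0.4615) = 0.1542
θ = β + logit/(α) = -0.47 + 0.1542/0.8000 = -0.2773

-0.28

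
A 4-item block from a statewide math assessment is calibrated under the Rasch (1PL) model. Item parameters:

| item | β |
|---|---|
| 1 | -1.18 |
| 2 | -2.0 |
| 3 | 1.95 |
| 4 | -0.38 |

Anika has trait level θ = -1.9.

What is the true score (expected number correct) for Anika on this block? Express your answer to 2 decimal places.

1.05

P(θ) = 1 / (1 + exp(−(θ − β)))
P_1 = 1/(1+e^{0.7200}) = 0.3274
P_2 = 1/(1+e^{-0.1000}) = 0.5250
P_3 = 1/(1+e^{3.8500}) = 0.0208
P_4 = 1/(1+e^{1.5200}) = 0.1795
E[score] = 0.3274 + 0.5250 + 0.0208 + 0.1795 = 1.0527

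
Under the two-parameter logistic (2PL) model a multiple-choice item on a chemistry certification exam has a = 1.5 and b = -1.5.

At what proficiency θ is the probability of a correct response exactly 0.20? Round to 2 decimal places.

P(θ) = 1 / (1 + exp(−a(θ − b)))
logit = ln(0.2000/0.8000) = -1.3863
θ = b + logit/(a) = -1.5 + (-1.3863)/1.5000 = -2.4242

-2.42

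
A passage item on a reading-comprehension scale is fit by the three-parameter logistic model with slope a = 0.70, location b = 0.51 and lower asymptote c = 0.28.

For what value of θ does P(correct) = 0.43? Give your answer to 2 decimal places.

P(θ) = c + (1 − c) · 1 / (1 + exp(−a(θ − b)))
Remove guessing floor: (0.43 − 0.28)/(1 − 0.28) = 0.2083
logit = ln(0.2083/0.7917) = -1.3350
θ = b + logit/(a) = 0.51 + (-1.3350)/0.7000 = -1.3971

-1.40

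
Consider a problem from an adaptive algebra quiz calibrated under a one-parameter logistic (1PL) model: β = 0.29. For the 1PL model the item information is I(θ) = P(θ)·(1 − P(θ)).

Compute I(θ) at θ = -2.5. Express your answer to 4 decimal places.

P = 1/(1+e^{2.7900}) = 0.0579
P(1−P) = 0.0579 × 0.9421 = 0.0545
I = P(1−P) = 0.05452

0.0545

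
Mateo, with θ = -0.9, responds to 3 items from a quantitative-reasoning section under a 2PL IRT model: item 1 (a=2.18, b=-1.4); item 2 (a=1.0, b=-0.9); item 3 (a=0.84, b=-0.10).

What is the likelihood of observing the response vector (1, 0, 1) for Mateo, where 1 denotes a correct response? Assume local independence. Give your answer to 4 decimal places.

P(θ) = 1 / (1 + exp(−a(θ − b)))
P_1 = 1/(1+e^{-1.0900}) = 0.7484
P_2 = 1/(1+e^{0.0000}) = 0.5000
P_3 = 1/(1+e^{0.6720}) = 0.3380
L = P_1 × (1−P_2) × P_3 = 0.7484 × 0.5000 × 0.3380 = 0.12649

0.1265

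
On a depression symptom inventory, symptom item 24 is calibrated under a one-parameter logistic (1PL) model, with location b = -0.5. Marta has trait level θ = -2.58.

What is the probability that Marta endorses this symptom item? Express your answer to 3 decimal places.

0.111

P(θ) = 1 / (1 + exp(−(θ − b)))
Exponent: (-2.58 − (-0.5)) = -2.0800
1/(1 + e^{2.0800}) = 0.1111
P = 0.1111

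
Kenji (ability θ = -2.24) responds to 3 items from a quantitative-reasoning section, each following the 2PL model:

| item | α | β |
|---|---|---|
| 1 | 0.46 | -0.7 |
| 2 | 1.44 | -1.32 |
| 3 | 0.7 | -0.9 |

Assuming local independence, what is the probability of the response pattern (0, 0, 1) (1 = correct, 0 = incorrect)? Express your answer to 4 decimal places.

0.1489

P(θ) = 1 / (1 + exp(−α(θ − β)))
P_1 = 1/(1+e^{0.7084}) = 0.3300
P_2 = 1/(1+e^{1.3248}) = 0.2100
P_3 = 1/(1+e^{0.9380}) = 0.2813
L = (1−P_1) × (1−P_2) × P_3 = 0.6700 × 0.7900 × 0.2813 = 0.14890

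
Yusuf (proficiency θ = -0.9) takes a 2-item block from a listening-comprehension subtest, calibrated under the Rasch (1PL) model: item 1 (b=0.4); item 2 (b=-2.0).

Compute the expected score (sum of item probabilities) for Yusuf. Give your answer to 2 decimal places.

P(θ) = 1 / (1 + exp(−(θ − b)))
P_1 = 1/(1+e^{1.3000}) = 0.2142
P_2 = 1/(1+e^{-1.1000}) = 0.7503
E[score] = 0.2142 + 0.7503 = 0.9644

0.96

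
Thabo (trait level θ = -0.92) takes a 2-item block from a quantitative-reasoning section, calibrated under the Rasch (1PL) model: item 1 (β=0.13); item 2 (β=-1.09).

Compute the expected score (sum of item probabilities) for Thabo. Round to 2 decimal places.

0.80

P(θ) = 1 / (1 + exp(−(θ − β)))
P_1 = 1/(1+e^{1.0500}) = 0.2592
P_2 = 1/(1+e^{-0.1700}) = 0.5424
E[score] = 0.2592 + 0.5424 = 0.8016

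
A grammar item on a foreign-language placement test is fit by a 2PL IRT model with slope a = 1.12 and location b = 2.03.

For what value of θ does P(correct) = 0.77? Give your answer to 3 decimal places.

P(θ) = 1 / (1 + exp(−a(θ − b)))
logit = ln(0.7700/0.2300) = 1.2083
θ = b + logit/(a) = 2.03 + 1.2083/1.1200 = 3.1088

3.109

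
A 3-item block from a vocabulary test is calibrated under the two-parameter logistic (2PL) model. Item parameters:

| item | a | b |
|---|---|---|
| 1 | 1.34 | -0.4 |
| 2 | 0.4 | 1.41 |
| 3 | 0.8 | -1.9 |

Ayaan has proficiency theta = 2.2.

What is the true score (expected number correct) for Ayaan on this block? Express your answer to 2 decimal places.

P(theta) = 1 / (1 + exp(−a(theta − b)))
P_1 = 1/(1+e^{-3.4840}) = 0.9702
P_2 = 1/(1+e^{-0.3160}) = 0.5783
P_3 = 1/(1+e^{-3.2800}) = 0.9637
E[score] = 0.9702 + 0.5783 + 0.9637 = 2.5123

2.51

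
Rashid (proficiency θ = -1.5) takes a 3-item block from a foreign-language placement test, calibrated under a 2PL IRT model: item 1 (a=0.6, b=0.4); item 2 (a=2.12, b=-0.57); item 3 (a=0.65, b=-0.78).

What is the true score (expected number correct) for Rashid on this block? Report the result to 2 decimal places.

0.75

P(θ) = 1 / (1 + exp(−a(θ − b)))
P_1 = 1/(1+e^{1.1400}) = 0.2423
P_2 = 1/(1+e^{1.9716}) = 0.1222
P_3 = 1/(1+e^{0.4680}) = 0.3851
E[score] = 0.2423 + 0.1222 + 0.3851 = 0.7496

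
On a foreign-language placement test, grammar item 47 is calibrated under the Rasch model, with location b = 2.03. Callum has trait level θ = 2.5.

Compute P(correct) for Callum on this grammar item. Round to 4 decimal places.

P(θ) = 1 / (1 + exp(−(θ − b)))
Exponent: (2.5 − 2.03) = 0.4700
1/(1 + e^{-0.4700}) = 0.6154
P = 0.6154

0.6154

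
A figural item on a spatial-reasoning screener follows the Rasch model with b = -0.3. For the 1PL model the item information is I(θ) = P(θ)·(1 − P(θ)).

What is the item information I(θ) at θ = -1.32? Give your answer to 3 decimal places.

P = 1/(1+e^{1.0200}) = 0.2650
P(1−P) = 0.2650 × 0.7350 = 0.1948
I = P(1−P) = 0.19479

0.195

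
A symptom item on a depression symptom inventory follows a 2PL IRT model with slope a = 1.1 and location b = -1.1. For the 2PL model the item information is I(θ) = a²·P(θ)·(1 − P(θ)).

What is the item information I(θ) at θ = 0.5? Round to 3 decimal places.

P = 1/(1+e^{-1.7600}) = 0.8532
P(1−P) = 0.8532 × 0.1468 = 0.1252
I = a² × P(1−P) = 1.1² × 0.1252 = 0.15154

0.152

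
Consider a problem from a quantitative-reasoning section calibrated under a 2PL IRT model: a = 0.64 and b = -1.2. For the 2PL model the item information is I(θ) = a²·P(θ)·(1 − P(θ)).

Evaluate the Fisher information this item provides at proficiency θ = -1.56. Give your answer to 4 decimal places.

0.1011

P = 1/(1+e^{0.2304}) = 0.4427
P(1−P) = 0.4427 × 0.5573 = 0.2467
I = a² × P(1−P) = 0.64² × 0.2467 = 0.10105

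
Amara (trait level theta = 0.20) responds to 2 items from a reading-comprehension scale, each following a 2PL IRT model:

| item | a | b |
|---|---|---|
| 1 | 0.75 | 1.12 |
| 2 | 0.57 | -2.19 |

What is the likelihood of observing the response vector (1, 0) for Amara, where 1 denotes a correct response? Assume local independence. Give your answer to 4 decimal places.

0.0681

P(theta) = 1 / (1 + exp(−a(theta − b)))
P_1 = 1/(1+e^{0.6900}) = 0.3340
P_2 = 1/(1+e^{-1.3623}) = 0.7961
L = P_1 × (1−P_2) = 0.3340 × 0.2039 = 0.06810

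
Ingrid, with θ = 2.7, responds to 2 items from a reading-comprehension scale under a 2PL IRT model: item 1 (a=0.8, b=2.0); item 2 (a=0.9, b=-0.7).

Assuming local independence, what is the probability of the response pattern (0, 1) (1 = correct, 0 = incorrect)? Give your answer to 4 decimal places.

0.3473

P(θ) = 1 / (1 + exp(−a(θ − b)))
P_1 = 1/(1+e^{-0.5600}) = 0.6365
P_2 = 1/(1+e^{-3.0600}) = 0.9552
L = (1−P_1) × P_2 = 0.3635 × 0.9552 = 0.34727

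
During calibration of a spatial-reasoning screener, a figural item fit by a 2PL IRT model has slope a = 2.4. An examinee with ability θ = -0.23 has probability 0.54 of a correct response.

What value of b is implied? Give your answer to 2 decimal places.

-0.30

P(θ) = 1 / (1 + exp(−a(θ − b)))
logit(0.54) = ln(0.54/0.46) = 0.1603
b = θ − logit/(a) = -0.23 − 0.1603/2.4000 = -0.2968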